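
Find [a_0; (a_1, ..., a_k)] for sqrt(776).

[27; (1, 5, 1, 54)]

Write x_i = (sqrt(776) + m_i)/d_i with (m_0, d_0) = (0, 1). a_0 = floor(sqrt(776)) = 27, since 27^2 = 729 <= 776 < 784 = 28^2.
Iterate m_{i+1} = d_i*a_i - m_i, d_{i+1} = (776 - m_{i+1}^2)/d_i, a_{i+1} = floor((a_0 + m_{i+1})/d_{i+1}):
  m_1 = 1*27 - 0 = 27, d_1 = (776 - 27^2)/1 = 47/1 = 47, a_1 = floor((27 + 27)/47) = 1.
  m_2 = 47*1 - 27 = 20, d_2 = (776 - 20^2)/47 = 376/47 = 8, a_2 = floor((27 + 20)/8) = 5.
  m_3 = 8*5 - 20 = 20, d_3 = (776 - 20^2)/8 = 376/8 = 47, a_3 = floor((27 + 20)/47) = 1.
  m_4 = 47*1 - 20 = 27, d_4 = (776 - 27^2)/47 = 47/47 = 1, a_4 = floor((27 + 27)/1) = 54.
  m_5 = 1*54 - 27 = 27, d_5 = (776 - 27^2)/1 = 47/1 = 47: (m_5, d_5) = (m_1, d_1) = (27, 47), so from here the quotients repeat a_1, ..., a_4; the period length is 4.
Hence the expansion of sqrt(776) is a_0 = 27 followed by the repeating block 1, 5, 1, 54 (period 4).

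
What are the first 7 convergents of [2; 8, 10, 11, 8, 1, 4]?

2/1, 17/8, 172/81, 1909/899, 15444/7273, 17353/8172, 84856/39961

Using the convergent recurrence p_i = a_i*p_{i-1} + p_{i-2}, q_i = a_i*q_{i-1} + q_{i-2} with p_{-2}=0, p_{-1}=1, q_{-2}=1, q_{-1}=0:
  i=0: a_0=2, p_0 = 2*1 + 0 = 2, q_0 = 2*0 + 1 = 1.
  i=1: a_1=8, p_1 = 8*2 + 1 = 17, q_1 = 8*1 + 0 = 8.
  i=2: a_2=10, p_2 = 10*17 + 2 = 172, q_2 = 10*8 + 1 = 81.
  i=3: a_3=11, p_3 = 11*172 + 17 = 1909, q_3 = 11*81 + 8 = 899.
  i=4: a_4=8, p_4 = 8*1909 + 172 = 15444, q_4 = 8*899 + 81 = 7273.
  i=5: a_5=1, p_5 = 1*15444 + 1909 = 17353, q_5 = 1*7273 + 899 = 8172.
  i=6: a_6=4, p_6 = 4*17353 + 15444 = 84856, q_6 = 4*8172 + 7273 = 39961.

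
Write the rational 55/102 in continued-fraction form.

[0; 1, 1, 5, 1, 7]

Run the Euclidean algorithm on 55 and 102; the successive quotients are the partial quotients a_0, a_1, ... (each step inverts the fractional part left over by the previous one):
  55 = 0*102 + 55, so a_0 = 0.
  102 = 1*55 + 47, so a_1 = 1.
  55 = 1*47 + 8, so a_2 = 1.
  47 = 5*8 + 7, so a_3 = 5.
  8 = 1*7 + 1, so a_4 = 1.
  7 = 7*1 + 0, so a_5 = 7.
The remainder reaches 0 after 6 divisions, so the expansion has 6 partial quotients, read off in order.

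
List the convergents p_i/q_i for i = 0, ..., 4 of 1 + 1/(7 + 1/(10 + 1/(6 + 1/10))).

Using the convergent recurrence p_i = a_i*p_{i-1} + p_{i-2}, q_i = a_i*q_{i-1} + q_{i-2} with p_{-2}=0, p_{-1}=1, q_{-2}=1, q_{-1}=0:
  i=0: a_0=1, p_0 = 1*1 + 0 = 1, q_0 = 1*0 + 1 = 1.
  i=1: a_1=7, p_1 = 7*1 + 1 = 8, q_1 = 7*1 + 0 = 7.
  i=2: a_2=10, p_2 = 10*8 + 1 = 81, q_2 = 10*7 + 1 = 71.
  i=3: a_3=6, p_3 = 6*81 + 8 = 494, q_3 = 6*71 + 7 = 433.
  i=4: a_4=10, p_4 = 10*494 + 81 = 5021, q_4 = 10*433 + 71 = 4401.

1/1, 8/7, 81/71, 494/433, 5021/4401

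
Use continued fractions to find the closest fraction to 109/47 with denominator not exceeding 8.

7/3

Expand x = 109/47 as a continued fraction with the Euclidean algorithm:
  109 = 2*47 + 15, so a_0 = 2.
  47 = 3*15 + 2, so a_1 = 3.
  15 = 7*2 + 1, so a_2 = 7.
  2 = 2*1 + 0, so a_3 = 2.
so x = [2; 3, 7, 2].
Convergents (p_i = a_i*p_{i-1} + p_{i-2}, q_i = a_i*q_{i-1} + q_{i-2} with p_{-2}=0, p_{-1}=1, q_{-2}=1, q_{-1}=0), until the denominator exceeds 8:
  i=0: a_0=2, p_0 = 2*1 + 0 = 2, q_0 = 2*0 + 1 = 1.
  i=1: a_1=3, p_1 = 3*2 + 1 = 7, q_1 = 3*1 + 0 = 3.
  i=2: a_2=7, p_2 = 7*7 + 2 = 51, q_2 = 7*3 + 1 = 22.
q_2 = 22 > 8, so the last convergent with denominator <= 8 is p_1/q_1 = 7/3.
The closest fraction with denominator <= 8 is either p_1/q_1 or the intermediate fraction (k*p_1 + p_0)/(k*q_1 + q_0) with the largest k >= 1 whose denominator stays <= 8; these approach x as k grows, and every other convergent or intermediate fraction in range is farther away.
Largest k: floor((8 - q_0)/q_1) = floor((8 - 1)/3) = 2.
That gives (2*7 + 2)/(2*3 + 1) = 16/7.
Compare the errors: |x - 7/3| = |109*3 - 7*47|/(47*3) = 2/141, and |x - 16/7| = |109*7 - 16*47|/(47*7) = 11/329.
Cross-multiplying, 2*329 = 658 < 1551 = 11*141, so 2/141 is smaller: the convergent 7/3 is closer to x than 16/7.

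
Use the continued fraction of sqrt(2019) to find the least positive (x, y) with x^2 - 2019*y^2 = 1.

First expand sqrt(2019) as a continued fraction. With x_i = (sqrt(2019) + m_i)/d_i and (m_0, d_0) = (0, 1): a_0 = floor(sqrt(2019)) = 44, since 44^2 = 1936 <= 2019 < 2025 = 45^2.
Iterate m_{i+1} = d_i*a_i - m_i, d_{i+1} = (2019 - m_{i+1}^2)/d_i, a_{i+1} = floor((a_0 + m_{i+1})/d_{i+1}):
  m_1 = 1*44 - 0 = 44, d_1 = (2019 - 44^2)/1 = 83/1 = 83, a_1 = floor((44 + 44)/83) = 1.
  m_2 = 83*1 - 44 = 39, d_2 = (2019 - 39^2)/83 = 498/83 = 6, a_2 = floor((44 + 39)/6) = 13.
  m_3 = 6*13 - 39 = 39, d_3 = (2019 - 39^2)/6 = 498/6 = 83, a_3 = floor((44 + 39)/83) = 1.
  m_4 = 83*1 - 39 = 44, d_4 = (2019 - 44^2)/83 = 83/83 = 1, a_4 = floor((44 + 44)/1) = 88.
  m_5 = 1*88 - 44 = 44, d_5 = (2019 - 44^2)/1 = 83/1 = 83: (m_5, d_5) = (m_1, d_1) = (44, 83), so from here the quotients repeat a_1, ..., a_4; the period length is 4.
So sqrt(2019) = [44; (1, 13, 1, 88)] with period length k = 4.
k is even, so the fundamental solution of x^2 - 2019y^2 = 1 is (p_{k-1}, q_{k-1}) = (p_3, q_3); compute convergents through index 3.
Convergents (p_i = a_i*p_{i-1} + p_{i-2}, q_i = a_i*q_{i-1} + q_{i-2} with p_{-2}=0, p_{-1}=1, q_{-2}=1, q_{-1}=0):
  i=0: a_0=44, p_0 = 44*1 + 0 = 44, q_0 = 44*0 + 1 = 1.
  i=1: a_1=1, p_1 = 1*44 + 1 = 45, q_1 = 1*1 + 0 = 1.
  i=2: a_2=13, p_2 = 13*45 + 44 = 629, q_2 = 13*1 + 1 = 14.
  i=3: a_3=1, p_3 = 1*629 + 45 = 674, q_3 = 1*14 + 1 = 15.
Check: 674^2 - 2019*15^2 = 454276 - 454275 = 1, so (x, y) = (674, 15) solves the equation, and by the theorem it is the least positive solution.

(x, y) = (674, 15)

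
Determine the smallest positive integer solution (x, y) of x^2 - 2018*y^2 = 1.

First expand sqrt(2018) as a continued fraction. With x_i = (sqrt(2018) + m_i)/d_i and (m_0, d_0) = (0, 1): a_0 = floor(sqrt(2018)) = 44, since 44^2 = 1936 <= 2018 < 2025 = 45^2.
Iterate m_{i+1} = d_i*a_i - m_i, d_{i+1} = (2018 - m_{i+1}^2)/d_i, a_{i+1} = floor((a_0 + m_{i+1})/d_{i+1}):
  m_1 = 1*44 - 0 = 44, d_1 = (2018 - 44^2)/1 = 82/1 = 82, a_1 = floor((44 + 44)/82) = 1.
  m_2 = 82*1 - 44 = 38, d_2 = (2018 - 38^2)/82 = 574/82 = 7, a_2 = floor((44 + 38)/7) = 11.
  m_3 = 7*11 - 38 = 39, d_3 = (2018 - 39^2)/7 = 497/7 = 71, a_3 = floor((44 + 39)/71) = 1.
  m_4 = 71*1 - 39 = 32, d_4 = (2018 - 32^2)/71 = 994/71 = 14, a_4 = floor((44 + 32)/14) = 5.
  m_5 = 14*5 - 32 = 38, d_5 = (2018 - 38^2)/14 = 574/14 = 41, a_5 = floor((44 + 38)/41) = 2.
  m_6 = 41*2 - 38 = 44, d_6 = (2018 - 44^2)/41 = 82/41 = 2, a_6 = floor((44 + 44)/2) = 44.
  m_7 = 2*44 - 44 = 44, d_7 = (2018 - 44^2)/2 = 82/2 = 41, a_7 = floor((44 + 44)/41) = 2.
  m_8 = 41*2 - 44 = 38, d_8 = (2018 - 38^2)/41 = 574/41 = 14, a_8 = floor((44 + 38)/14) = 5.
  m_9 = 14*5 - 38 = 32, d_9 = (2018 - 32^2)/14 = 994/14 = 71, a_9 = floor((44 + 32)/71) = 1.
  m_10 = 71*1 - 32 = 39, d_10 = (2018 - 39^2)/71 = 497/71 = 7, a_10 = floor((44 + 39)/7) = 11.
  m_11 = 7*11 - 39 = 38, d_11 = (2018 - 38^2)/7 = 574/7 = 82, a_11 = floor((44 + 38)/82) = 1.
  m_12 = 82*1 - 38 = 44, d_12 = (2018 - 44^2)/82 = 82/82 = 1, a_12 = floor((44 + 44)/1) = 88.
  m_13 = 1*88 - 44 = 44, d_13 = (2018 - 44^2)/1 = 82/1 = 82: (m_13, d_13) = (m_1, d_1) = (44, 82), so from here the quotients repeat a_1, ..., a_12; the period length is 12.
So sqrt(2018) = [44; (1, 11, 1, 5, 2, 44, 2, 5, 1, 11, 1, 88)] with period length k = 12.
k is even, so the fundamental solution of x^2 - 2018y^2 = 1 is (p_{k-1}, q_{k-1}) = (p_11, q_11); compute convergents through index 11.
Convergents (p_i = a_i*p_{i-1} + p_{i-2}, q_i = a_i*q_{i-1} + q_{i-2} with p_{-2}=0, p_{-1}=1, q_{-2}=1, q_{-1}=0):
  i=0: a_0=44, p_0 = 44*1 + 0 = 44, q_0 = 44*0 + 1 = 1.
  i=1: a_1=1, p_1 = 1*44 + 1 = 45, q_1 = 1*1 + 0 = 1.
  i=2: a_2=11, p_2 = 11*45 + 44 = 539, q_2 = 11*1 + 1 = 12.
  i=3: a_3=1, p_3 = 1*539 + 45 = 584, q_3 = 1*12 + 1 = 13.
  i=4: a_4=5, p_4 = 5*584 + 539 = 3459, q_4 = 5*13 + 12 = 77.
  i=5: a_5=2, p_5 = 2*3459 + 584 = 7502, q_5 = 2*77 + 13 = 167.
  i=6: a_6=44, p_6 = 44*7502 + 3459 = 333547, q_6 = 44*167 + 77 = 7425.
  i=7: a_7=2, p_7 = 2*333547 + 7502 = 674596, q_7 = 2*7425 + 167 = 15017.
  i=8: a_8=5, p_8 = 5*674596 + 333547 = 3706527, q_8 = 5*15017 + 7425 = 82510.
  i=9: a_9=1, p_9 = 1*3706527 + 674596 = 4381123, q_9 = 1*82510 + 15017 = 97527.
  i=10: a_10=11, p_10 = 11*4381123 + 3706527 = 51898880, q_10 = 11*97527 + 82510 = 1155307.
  i=11: a_11=1, p_11 = 1*51898880 + 4381123 = 56280003, q_11 = 1*1155307 + 97527 = 1252834.
Check: 56280003^2 - 2018*1252834^2 = 3167438737680009 - 3167438737680008 = 1, so (x, y) = (56280003, 1252834) solves the equation, and by the theorem it is the least positive solution.

(x, y) = (56280003, 1252834)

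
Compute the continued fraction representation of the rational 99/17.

Run the Euclidean algorithm on 99 and 17; the successive quotients are the partial quotients a_0, a_1, ... (each step inverts the fractional part left over by the previous one):
  99 = 5*17 + 14, so a_0 = 5.
  17 = 1*14 + 3, so a_1 = 1.
  14 = 4*3 + 2, so a_2 = 4.
  3 = 1*2 + 1, so a_3 = 1.
  2 = 2*1 + 0, so a_4 = 2.
The remainder reaches 0 after 5 divisions, so the expansion has 5 partial quotients, read off in order.

[5; 1, 4, 1, 2]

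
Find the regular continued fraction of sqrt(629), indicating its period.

Write x_i = (sqrt(629) + m_i)/d_i with (m_0, d_0) = (0, 1). a_0 = floor(sqrt(629)) = 25, since 25^2 = 625 <= 629 < 676 = 26^2.
Iterate m_{i+1} = d_i*a_i - m_i, d_{i+1} = (629 - m_{i+1}^2)/d_i, a_{i+1} = floor((a_0 + m_{i+1})/d_{i+1}):
  m_1 = 1*25 - 0 = 25, d_1 = (629 - 25^2)/1 = 4/1 = 4, a_1 = floor((25 + 25)/4) = 12.
  m_2 = 4*12 - 25 = 23, d_2 = (629 - 23^2)/4 = 100/4 = 25, a_2 = floor((25 + 23)/25) = 1.
  m_3 = 25*1 - 23 = 2, d_3 = (629 - 2^2)/25 = 625/25 = 25, a_3 = floor((25 + 2)/25) = 1.
  m_4 = 25*1 - 2 = 23, d_4 = (629 - 23^2)/25 = 100/25 = 4, a_4 = floor((25 + 23)/4) = 12.
  m_5 = 4*12 - 23 = 25, d_5 = (629 - 25^2)/4 = 4/4 = 1, a_5 = floor((25 + 25)/1) = 50.
  m_6 = 1*50 - 25 = 25, d_6 = (629 - 25^2)/1 = 4/1 = 4: (m_6, d_6) = (m_1, d_1) = (25, 4), so from here the quotients repeat a_1, ..., a_5; the period length is 5.
Hence the expansion of sqrt(629) is a_0 = 25 followed by the repeating block 12, 1, 1, 12, 50 (period 5).

[25; (12, 1, 1, 12, 50)]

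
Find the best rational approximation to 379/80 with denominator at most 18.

Expand x = 379/80 as a continued fraction with the Euclidean algorithm:
  379 = 4*80 + 59, so a_0 = 4.
  80 = 1*59 + 21, so a_1 = 1.
  59 = 2*21 + 17, so a_2 = 2.
  21 = 1*17 + 4, so a_3 = 1.
  17 = 4*4 + 1, so a_4 = 4.
  4 = 4*1 + 0, so a_5 = 4.
so x = [4; 1, 2, 1, 4, 4].
Convergents (p_i = a_i*p_{i-1} + p_{i-2}, q_i = a_i*q_{i-1} + q_{i-2} with p_{-2}=0, p_{-1}=1, q_{-2}=1, q_{-1}=0), until the denominator exceeds 18:
  i=0: a_0=4, p_0 = 4*1 + 0 = 4, q_0 = 4*0 + 1 = 1.
  i=1: a_1=1, p_1 = 1*4 + 1 = 5, q_1 = 1*1 + 0 = 1.
  i=2: a_2=2, p_2 = 2*5 + 4 = 14, q_2 = 2*1 + 1 = 3.
  i=3: a_3=1, p_3 = 1*14 + 5 = 19, q_3 = 1*3 + 1 = 4.
  i=4: a_4=4, p_4 = 4*19 + 14 = 90, q_4 = 4*4 + 3 = 19.
q_4 = 19 > 18, so the last convergent with denominator <= 18 is p_3/q_3 = 19/4.
The closest fraction with denominator <= 18 is either p_3/q_3 or the intermediate fraction (k*p_3 + p_2)/(k*q_3 + q_2) with the largest k >= 1 whose denominator stays <= 18; these approach x as k grows, and every other convergent or intermediate fraction in range is farther away.
Largest k: floor((18 - q_2)/q_3) = floor((18 - 3)/4) = 3.
That gives (3*19 + 14)/(3*4 + 3) = 71/15.
Compare the errors: |x - 19/4| = |379*4 - 19*80|/(80*4) = 4/320, and |x - 71/15| = |379*15 - 71*80|/(80*15) = 5/1200.
Cross-multiplying, 5*320 = 1600 < 4800 = 4*1200, so 5/1200 is smaller: the intermediate fraction 71/15 is closer to x than 19/4.

71/15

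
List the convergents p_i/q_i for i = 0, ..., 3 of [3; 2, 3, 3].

Using the convergent recurrence p_i = a_i*p_{i-1} + p_{i-2}, q_i = a_i*q_{i-1} + q_{i-2} with p_{-2}=0, p_{-1}=1, q_{-2}=1, q_{-1}=0:
  i=0: a_0=3, p_0 = 3*1 + 0 = 3, q_0 = 3*0 + 1 = 1.
  i=1: a_1=2, p_1 = 2*3 + 1 = 7, q_1 = 2*1 + 0 = 2.
  i=2: a_2=3, p_2 = 3*7 + 3 = 24, q_2 = 3*2 + 1 = 7.
  i=3: a_3=3, p_3 = 3*24 + 7 = 79, q_3 = 3*7 + 2 = 23.

3/1, 7/2, 24/7, 79/23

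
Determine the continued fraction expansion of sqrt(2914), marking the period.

[53; (1, 52, 1, 106)]

Write x_i = (sqrt(2914) + m_i)/d_i with (m_0, d_0) = (0, 1). a_0 = floor(sqrt(2914)) = 53, since 53^2 = 2809 <= 2914 < 2916 = 54^2.
Iterate m_{i+1} = d_i*a_i - m_i, d_{i+1} = (2914 - m_{i+1}^2)/d_i, a_{i+1} = floor((a_0 + m_{i+1})/d_{i+1}):
  m_1 = 1*53 - 0 = 53, d_1 = (2914 - 53^2)/1 = 105/1 = 105, a_1 = floor((53 + 53)/105) = 1.
  m_2 = 105*1 - 53 = 52, d_2 = (2914 - 52^2)/105 = 210/105 = 2, a_2 = floor((53 + 52)/2) = 52.
  m_3 = 2*52 - 52 = 52, d_3 = (2914 - 52^2)/2 = 210/2 = 105, a_3 = floor((53 + 52)/105) = 1.
  m_4 = 105*1 - 52 = 53, d_4 = (2914 - 53^2)/105 = 105/105 = 1, a_4 = floor((53 + 53)/1) = 106.
  m_5 = 1*106 - 53 = 53, d_5 = (2914 - 53^2)/1 = 105/1 = 105: (m_5, d_5) = (m_1, d_1) = (53, 105), so from here the quotients repeat a_1, ..., a_4; the period length is 4.
Hence the expansion of sqrt(2914) is a_0 = 53 followed by the repeating block 1, 52, 1, 106 (period 4).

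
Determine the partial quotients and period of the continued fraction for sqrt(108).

[10; (2, 1, 1, 4, 1, 1, 2, 20)]

Write x_i = (sqrt(108) + m_i)/d_i with (m_0, d_0) = (0, 1). a_0 = floor(sqrt(108)) = 10, since 10^2 = 100 <= 108 < 121 = 11^2.
Iterate m_{i+1} = d_i*a_i - m_i, d_{i+1} = (108 - m_{i+1}^2)/d_i, a_{i+1} = floor((a_0 + m_{i+1})/d_{i+1}):
  m_1 = 1*10 - 0 = 10, d_1 = (108 - 10^2)/1 = 8/1 = 8, a_1 = floor((10 + 10)/8) = 2.
  m_2 = 8*2 - 10 = 6, d_2 = (108 - 6^2)/8 = 72/8 = 9, a_2 = floor((10 + 6)/9) = 1.
  m_3 = 9*1 - 6 = 3, d_3 = (108 - 3^2)/9 = 99/9 = 11, a_3 = floor((10 + 3)/11) = 1.
  m_4 = 11*1 - 3 = 8, d_4 = (108 - 8^2)/11 = 44/11 = 4, a_4 = floor((10 + 8)/4) = 4.
  m_5 = 4*4 - 8 = 8, d_5 = (108 - 8^2)/4 = 44/4 = 11, a_5 = floor((10 + 8)/11) = 1.
  m_6 = 11*1 - 8 = 3, d_6 = (108 - 3^2)/11 = 99/11 = 9, a_6 = floor((10 + 3)/9) = 1.
  m_7 = 9*1 - 3 = 6, d_7 = (108 - 6^2)/9 = 72/9 = 8, a_7 = floor((10 + 6)/8) = 2.
  m_8 = 8*2 - 6 = 10, d_8 = (108 - 10^2)/8 = 8/8 = 1, a_8 = floor((10 + 10)/1) = 20.
  m_9 = 1*20 - 10 = 10, d_9 = (108 - 10^2)/1 = 8/1 = 8: (m_9, d_9) = (m_1, d_1) = (10, 8), so from here the quotients repeat a_1, ..., a_8; the period length is 8.
Hence the expansion of sqrt(108) is a_0 = 10 followed by the repeating block 2, 1, 1, 4, 1, 1, 2, 20 (period 8).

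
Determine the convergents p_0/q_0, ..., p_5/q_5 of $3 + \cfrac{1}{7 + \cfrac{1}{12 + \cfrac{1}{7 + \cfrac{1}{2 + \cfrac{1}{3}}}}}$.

Using the convergent recurrence p_i = a_i*p_{i-1} + p_{i-2}, q_i = a_i*q_{i-1} + q_{i-2} with p_{-2}=0, p_{-1}=1, q_{-2}=1, q_{-1}=0:
  i=0: a_0=3, p_0 = 3*1 + 0 = 3, q_0 = 3*0 + 1 = 1.
  i=1: a_1=7, p_1 = 7*3 + 1 = 22, q_1 = 7*1 + 0 = 7.
  i=2: a_2=12, p_2 = 12*22 + 3 = 267, q_2 = 12*7 + 1 = 85.
  i=3: a_3=7, p_3 = 7*267 + 22 = 1891, q_3 = 7*85 + 7 = 602.
  i=4: a_4=2, p_4 = 2*1891 + 267 = 4049, q_4 = 2*602 + 85 = 1289.
  i=5: a_5=3, p_5 = 3*4049 + 1891 = 14038, q_5 = 3*1289 + 602 = 4469.

3/1, 22/7, 267/85, 1891/602, 4049/1289, 14038/4469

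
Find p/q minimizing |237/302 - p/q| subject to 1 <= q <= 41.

Expand x = 237/302 as a continued fraction with the Euclidean algorithm:
  237 = 0*302 + 237, so a_0 = 0.
  302 = 1*237 + 65, so a_1 = 1.
  237 = 3*65 + 42, so a_2 = 3.
  65 = 1*42 + 23, so a_3 = 1.
  42 = 1*23 + 19, so a_4 = 1.
  23 = 1*19 + 4, so a_5 = 1.
  19 = 4*4 + 3, so a_6 = 4.
  4 = 1*3 + 1, so a_7 = 1.
  3 = 3*1 + 0, so a_8 = 3.
so x = [0; 1, 3, 1, 1, 1, 4, 1, 3].
Convergents (p_i = a_i*p_{i-1} + p_{i-2}, q_i = a_i*q_{i-1} + q_{i-2} with p_{-2}=0, p_{-1}=1, q_{-2}=1, q_{-1}=0), until the denominator exceeds 41:
  i=0: a_0=0, p_0 = 0*1 + 0 = 0, q_0 = 0*0 + 1 = 1.
  i=1: a_1=1, p_1 = 1*0 + 1 = 1, q_1 = 1*1 + 0 = 1.
  i=2: a_2=3, p_2 = 3*1 + 0 = 3, q_2 = 3*1 + 1 = 4.
  i=3: a_3=1, p_3 = 1*3 + 1 = 4, q_3 = 1*4 + 1 = 5.
  i=4: a_4=1, p_4 = 1*4 + 3 = 7, q_4 = 1*5 + 4 = 9.
  i=5: a_5=1, p_5 = 1*7 + 4 = 11, q_5 = 1*9 + 5 = 14.
  i=6: a_6=4, p_6 = 4*11 + 7 = 51, q_6 = 4*14 + 9 = 65.
q_6 = 65 > 41, so the last convergent with denominator <= 41 is p_5/q_5 = 11/14.
The closest fraction with denominator <= 41 is either p_5/q_5 or the intermediate fraction (k*p_5 + p_4)/(k*q_5 + q_4) with the largest k >= 1 whose denominator stays <= 41; these approach x as k grows, and every other convergent or intermediate fraction in range is farther away.
Largest k: floor((41 - q_4)/q_5) = floor((41 - 9)/14) = 2.
That gives (2*11 + 7)/(2*14 + 9) = 29/37.
Compare the errors: |x - 11/14| = |237*14 - 11*302|/(302*14) = 4/4228, and |x - 29/37| = |237*37 - 29*302|/(302*37) = 11/11174.
Cross-multiplying, 4*11174 = 44696 < 46508 = 11*4228, so 4/4228 is smaller: the convergent 11/14 is closer to x than 29/37.

11/14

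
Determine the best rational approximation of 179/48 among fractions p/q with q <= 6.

15/4

Expand x = 179/48 as a continued fraction with the Euclidean algorithm:
  179 = 3*48 + 35, so a_0 = 3.
  48 = 1*35 + 13, so a_1 = 1.
  35 = 2*13 + 9, so a_2 = 2.
  13 = 1*9 + 4, so a_3 = 1.
  9 = 2*4 + 1, so a_4 = 2.
  4 = 4*1 + 0, so a_5 = 4.
so x = [3; 1, 2, 1, 2, 4].
Convergents (p_i = a_i*p_{i-1} + p_{i-2}, q_i = a_i*q_{i-1} + q_{i-2} with p_{-2}=0, p_{-1}=1, q_{-2}=1, q_{-1}=0), until the denominator exceeds 6:
  i=0: a_0=3, p_0 = 3*1 + 0 = 3, q_0 = 3*0 + 1 = 1.
  i=1: a_1=1, p_1 = 1*3 + 1 = 4, q_1 = 1*1 + 0 = 1.
  i=2: a_2=2, p_2 = 2*4 + 3 = 11, q_2 = 2*1 + 1 = 3.
  i=3: a_3=1, p_3 = 1*11 + 4 = 15, q_3 = 1*3 + 1 = 4.
  i=4: a_4=2, p_4 = 2*15 + 11 = 41, q_4 = 2*4 + 3 = 11.
q_4 = 11 > 6, so the last convergent with denominator <= 6 is p_3/q_3 = 15/4.
The closest fraction with denominator <= 6 is either p_3/q_3 or the intermediate fraction (k*p_3 + p_2)/(k*q_3 + q_2) with the largest k >= 1 whose denominator stays <= 6; these approach x as k grows, and every other convergent or intermediate fraction in range is farther away.
Largest k: floor((6 - q_2)/q_3) = floor((6 - 3)/4) = 0.
Since k = 0, no intermediate fraction beyond p_3/q_3 has denominator <= 6, so the convergent 15/4 is the closest (its error is |179*4 - 15*48|/(48*4) = 4/192).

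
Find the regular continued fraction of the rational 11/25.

[0; 2, 3, 1, 2]

Run the Euclidean algorithm on 11 and 25; the successive quotients are the partial quotients a_0, a_1, ... (each step inverts the fractional part left over by the previous one):
  11 = 0*25 + 11, so a_0 = 0.
  25 = 2*11 + 3, so a_1 = 2.
  11 = 3*3 + 2, so a_2 = 3.
  3 = 1*2 + 1, so a_3 = 1.
  2 = 2*1 + 0, so a_4 = 2.
The remainder reaches 0 after 5 divisions, so the expansion has 5 partial quotients, read off in order.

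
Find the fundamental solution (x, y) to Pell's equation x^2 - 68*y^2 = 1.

First expand sqrt(68) as a continued fraction. With x_i = (sqrt(68) + m_i)/d_i and (m_0, d_0) = (0, 1): a_0 = floor(sqrt(68)) = 8, since 8^2 = 64 <= 68 < 81 = 9^2.
Iterate m_{i+1} = d_i*a_i - m_i, d_{i+1} = (68 - m_{i+1}^2)/d_i, a_{i+1} = floor((a_0 + m_{i+1})/d_{i+1}):
  m_1 = 1*8 - 0 = 8, d_1 = (68 - 8^2)/1 = 4/1 = 4, a_1 = floor((8 + 8)/4) = 4.
  m_2 = 4*4 - 8 = 8, d_2 = (68 - 8^2)/4 = 4/4 = 1, a_2 = floor((8 + 8)/1) = 16.
  m_3 = 1*16 - 8 = 8, d_3 = (68 - 8^2)/1 = 4/1 = 4: (m_3, d_3) = (m_1, d_1) = (8, 4), so from here the quotients repeat a_1, a_2; the period length is 2.
So sqrt(68) = [8; (4, 16)] with period length k = 2.
k is even, so the fundamental solution of x^2 - 68y^2 = 1 is (p_{k-1}, q_{k-1}) = (p_1, q_1); compute convergents through index 1.
Convergents (p_i = a_i*p_{i-1} + p_{i-2}, q_i = a_i*q_{i-1} + q_{i-2} with p_{-2}=0, p_{-1}=1, q_{-2}=1, q_{-1}=0):
  i=0: a_0=8, p_0 = 8*1 + 0 = 8, q_0 = 8*0 + 1 = 1.
  i=1: a_1=4, p_1 = 4*8 + 1 = 33, q_1 = 4*1 + 0 = 4.
Check: 33^2 - 68*4^2 = 1089 - 1088 = 1, so (x, y) = (33, 4) solves the equation, and by the theorem it is the least positive solution.

(x, y) = (33, 4)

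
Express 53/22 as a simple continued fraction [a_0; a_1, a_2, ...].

[2; 2, 2, 4]

Run the Euclidean algorithm on 53 and 22; the successive quotients are the partial quotients a_0, a_1, ... (each step inverts the fractional part left over by the previous one):
  53 = 2*22 + 9, so a_0 = 2.
  22 = 2*9 + 4, so a_1 = 2.
  9 = 2*4 + 1, so a_2 = 2.
  4 = 4*1 + 0, so a_3 = 4.
The remainder reaches 0 after 4 divisions, so the expansion has 4 partial quotients, read off in order.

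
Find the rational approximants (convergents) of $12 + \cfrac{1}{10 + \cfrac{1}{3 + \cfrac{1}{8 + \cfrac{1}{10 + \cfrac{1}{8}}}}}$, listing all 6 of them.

Using the convergent recurrence p_i = a_i*p_{i-1} + p_{i-2}, q_i = a_i*q_{i-1} + q_{i-2} with p_{-2}=0, p_{-1}=1, q_{-2}=1, q_{-1}=0:
  i=0: a_0=12, p_0 = 12*1 + 0 = 12, q_0 = 12*0 + 1 = 1.
  i=1: a_1=10, p_1 = 10*12 + 1 = 121, q_1 = 10*1 + 0 = 10.
  i=2: a_2=3, p_2 = 3*121 + 12 = 375, q_2 = 3*10 + 1 = 31.
  i=3: a_3=8, p_3 = 8*375 + 121 = 3121, q_3 = 8*31 + 10 = 258.
  i=4: a_4=10, p_4 = 10*3121 + 375 = 31585, q_4 = 10*258 + 31 = 2611.
  i=5: a_5=8, p_5 = 8*31585 + 3121 = 255801, q_5 = 8*2611 + 258 = 21146.

12/1, 121/10, 375/31, 3121/258, 31585/2611, 255801/21146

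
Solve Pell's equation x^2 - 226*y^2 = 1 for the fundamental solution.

(x, y) = (451, 30)

First expand sqrt(226) as a continued fraction. With x_i = (sqrt(226) + m_i)/d_i and (m_0, d_0) = (0, 1): a_0 = floor(sqrt(226)) = 15, since 15^2 = 225 <= 226 < 256 = 16^2.
Iterate m_{i+1} = d_i*a_i - m_i, d_{i+1} = (226 - m_{i+1}^2)/d_i, a_{i+1} = floor((a_0 + m_{i+1})/d_{i+1}):
  m_1 = 1*15 - 0 = 15, d_1 = (226 - 15^2)/1 = 1/1 = 1, a_1 = floor((15 + 15)/1) = 30.
  m_2 = 1*30 - 15 = 15, d_2 = (226 - 15^2)/1 = 1/1 = 1: (m_2, d_2) = (m_1, d_1) = (15, 1), so from here the quotient a_1 repeats; the period length is 1.
So sqrt(226) = [15; (30)] with period length k = 1.
k is odd, so (p_{k-1}, q_{k-1}) only solves x^2 - 226y^2 = -1 and the fundamental solution of x^2 - 226y^2 = 1 is (p_{2k-1}, q_{2k-1}) = (p_1, q_1); compute convergents through index 1, running through the period twice.
Convergents (p_i = a_i*p_{i-1} + p_{i-2}, q_i = a_i*q_{i-1} + q_{i-2} with p_{-2}=0, p_{-1}=1, q_{-2}=1, q_{-1}=0):
  i=0: a_0=15, p_0 = 15*1 + 0 = 15, q_0 = 15*0 + 1 = 1.
  i=1: a_1=30, p_1 = 30*15 + 1 = 451, q_1 = 30*1 + 0 = 30.
Indeed p_0^2 - 226*q_0^2 = 225 - 226 = -1, not +1.
Check: 451^2 - 226*30^2 = 203401 - 203400 = 1, so (x, y) = (451, 30) solves the equation, and by the theorem it is the least positive solution.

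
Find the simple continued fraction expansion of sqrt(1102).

[33; (5, 10, 1, 6, 2, 6, 1, 10, 5, 66)]

Write x_i = (sqrt(1102) + m_i)/d_i with (m_0, d_0) = (0, 1). a_0 = floor(sqrt(1102)) = 33, since 33^2 = 1089 <= 1102 < 1156 = 34^2.
Iterate m_{i+1} = d_i*a_i - m_i, d_{i+1} = (1102 - m_{i+1}^2)/d_i, a_{i+1} = floor((a_0 + m_{i+1})/d_{i+1}):
  m_1 = 1*33 - 0 = 33, d_1 = (1102 - 33^2)/1 = 13/1 = 13, a_1 = floor((33 + 33)/13) = 5.
  m_2 = 13*5 - 33 = 32, d_2 = (1102 - 32^2)/13 = 78/13 = 6, a_2 = floor((33 + 32)/6) = 10.
  m_3 = 6*10 - 32 = 28, d_3 = (1102 - 28^2)/6 = 318/6 = 53, a_3 = floor((33 + 28)/53) = 1.
  m_4 = 53*1 - 28 = 25, d_4 = (1102 - 25^2)/53 = 477/53 = 9, a_4 = floor((33 + 25)/9) = 6.
  m_5 = 9*6 - 25 = 29, d_5 = (1102 - 29^2)/9 = 261/9 = 29, a_5 = floor((33 + 29)/29) = 2.
  m_6 = 29*2 - 29 = 29, d_6 = (1102 - 29^2)/29 = 261/29 = 9, a_6 = floor((33 + 29)/9) = 6.
  m_7 = 9*6 - 29 = 25, d_7 = (1102 - 25^2)/9 = 477/9 = 53, a_7 = floor((33 + 25)/53) = 1.
  m_8 = 53*1 - 25 = 28, d_8 = (1102 - 28^2)/53 = 318/53 = 6, a_8 = floor((33 + 28)/6) = 10.
  m_9 = 6*10 - 28 = 32, d_9 = (1102 - 32^2)/6 = 78/6 = 13, a_9 = floor((33 + 32)/13) = 5.
  m_10 = 13*5 - 32 = 33, d_10 = (1102 - 33^2)/13 = 13/13 = 1, a_10 = floor((33 + 33)/1) = 66.
  m_11 = 1*66 - 33 = 33, d_11 = (1102 - 33^2)/1 = 13/1 = 13: (m_11, d_11) = (m_1, d_1) = (33, 13), so from here the quotients repeat a_1, ..., a_10; the period length is 10.
Hence the expansion of sqrt(1102) is a_0 = 33 followed by the repeating block 5, 10, 1, 6, 2, 6, 1, 10, 5, 66 (period 10).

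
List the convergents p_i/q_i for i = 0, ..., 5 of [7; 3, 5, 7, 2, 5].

Using the convergent recurrence p_i = a_i*p_{i-1} + p_{i-2}, q_i = a_i*q_{i-1} + q_{i-2} with p_{-2}=0, p_{-1}=1, q_{-2}=1, q_{-1}=0:
  i=0: a_0=7, p_0 = 7*1 + 0 = 7, q_0 = 7*0 + 1 = 1.
  i=1: a_1=3, p_1 = 3*7 + 1 = 22, q_1 = 3*1 + 0 = 3.
  i=2: a_2=5, p_2 = 5*22 + 7 = 117, q_2 = 5*3 + 1 = 16.
  i=3: a_3=7, p_3 = 7*117 + 22 = 841, q_3 = 7*16 + 3 = 115.
  i=4: a_4=2, p_4 = 2*841 + 117 = 1799, q_4 = 2*115 + 16 = 246.
  i=5: a_5=5, p_5 = 5*1799 + 841 = 9836, q_5 = 5*246 + 115 = 1345.

7/1, 22/3, 117/16, 841/115, 1799/246, 9836/1345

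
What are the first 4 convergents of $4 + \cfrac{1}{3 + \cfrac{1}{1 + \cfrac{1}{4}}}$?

Using the convergent recurrence p_i = a_i*p_{i-1} + p_{i-2}, q_i = a_i*q_{i-1} + q_{i-2} with p_{-2}=0, p_{-1}=1, q_{-2}=1, q_{-1}=0:
  i=0: a_0=4, p_0 = 4*1 + 0 = 4, q_0 = 4*0 + 1 = 1.
  i=1: a_1=3, p_1 = 3*4 + 1 = 13, q_1 = 3*1 + 0 = 3.
  i=2: a_2=1, p_2 = 1*13 + 4 = 17, q_2 = 1*3 + 1 = 4.
  i=3: a_3=4, p_3 = 4*17 + 13 = 81, q_3 = 4*4 + 3 = 19.

4/1, 13/3, 17/4, 81/19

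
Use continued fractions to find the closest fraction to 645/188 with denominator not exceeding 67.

223/65

Expand x = 645/188 as a continued fraction with the Euclidean algorithm:
  645 = 3*188 + 81, so a_0 = 3.
  188 = 2*81 + 26, so a_1 = 2.
  81 = 3*26 + 3, so a_2 = 3.
  26 = 8*3 + 2, so a_3 = 8.
  3 = 1*2 + 1, so a_4 = 1.
  2 = 2*1 + 0, so a_5 = 2.
so x = [3; 2, 3, 8, 1, 2].
Convergents (p_i = a_i*p_{i-1} + p_{i-2}, q_i = a_i*q_{i-1} + q_{i-2} with p_{-2}=0, p_{-1}=1, q_{-2}=1, q_{-1}=0), until the denominator exceeds 67:
  i=0: a_0=3, p_0 = 3*1 + 0 = 3, q_0 = 3*0 + 1 = 1.
  i=1: a_1=2, p_1 = 2*3 + 1 = 7, q_1 = 2*1 + 0 = 2.
  i=2: a_2=3, p_2 = 3*7 + 3 = 24, q_2 = 3*2 + 1 = 7.
  i=3: a_3=8, p_3 = 8*24 + 7 = 199, q_3 = 8*7 + 2 = 58.
  i=4: a_4=1, p_4 = 1*199 + 24 = 223, q_4 = 1*58 + 7 = 65.
  i=5: a_5=2, p_5 = 2*223 + 199 = 645, q_5 = 2*65 + 58 = 188.
q_5 = 188 > 67, so the last convergent with denominator <= 67 is p_4/q_4 = 223/65.
The closest fraction with denominator <= 67 is either p_4/q_4 or the intermediate fraction (k*p_4 + p_3)/(k*q_4 + q_3) with the largest k >= 1 whose denominator stays <= 67; these approach x as k grows, and every other convergent or intermediate fraction in range is farther away.
Largest k: floor((67 - q_3)/q_4) = floor((67 - 58)/65) = 0.
Since k = 0, no intermediate fraction beyond p_4/q_4 has denominator <= 67, so the convergent 223/65 is the closest (its error is |645*65 - 223*188|/(188*65) = 1/12220).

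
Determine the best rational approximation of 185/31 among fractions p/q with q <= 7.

6/1

Expand x = 185/31 as a continued fraction with the Euclidean algorithm:
  185 = 5*31 + 30, so a_0 = 5.
  31 = 1*30 + 1, so a_1 = 1.
  30 = 30*1 + 0, so a_2 = 30.
so x = [5; 1, 30].
Convergents (p_i = a_i*p_{i-1} + p_{i-2}, q_i = a_i*q_{i-1} + q_{i-2} with p_{-2}=0, p_{-1}=1, q_{-2}=1, q_{-1}=0), until the denominator exceeds 7:
  i=0: a_0=5, p_0 = 5*1 + 0 = 5, q_0 = 5*0 + 1 = 1.
  i=1: a_1=1, p_1 = 1*5 + 1 = 6, q_1 = 1*1 + 0 = 1.
  i=2: a_2=30, p_2 = 30*6 + 5 = 185, q_2 = 30*1 + 1 = 31.
q_2 = 31 > 7, so the last convergent with denominator <= 7 is p_1/q_1 = 6/1.
The closest fraction with denominator <= 7 is either p_1/q_1 or the intermediate fraction (k*p_1 + p_0)/(k*q_1 + q_0) with the largest k >= 1 whose denominator stays <= 7; these approach x as k grows, and every other convergent or intermediate fraction in range is farther away.
Largest k: floor((7 - q_0)/q_1) = floor((7 - 1)/1) = 6.
That gives (6*6 + 5)/(6*1 + 1) = 41/7.
Compare the errors: |x - 6/1| = |185*1 - 6*31|/(31*1) = 1/31, and |x - 41/7| = |185*7 - 41*31|/(31*7) = 24/217.
Cross-multiplying, 1*217 = 217 < 744 = 24*31, so 1/31 is smaller: the convergent 6/1 is closer to x than 41/7.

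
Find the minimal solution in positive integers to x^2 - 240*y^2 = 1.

First expand sqrt(240) as a continued fraction. With x_i = (sqrt(240) + m_i)/d_i and (m_0, d_0) = (0, 1): a_0 = floor(sqrt(240)) = 15, since 15^2 = 225 <= 240 < 256 = 16^2.
Iterate m_{i+1} = d_i*a_i - m_i, d_{i+1} = (240 - m_{i+1}^2)/d_i, a_{i+1} = floor((a_0 + m_{i+1})/d_{i+1}):
  m_1 = 1*15 - 0 = 15, d_1 = (240 - 15^2)/1 = 15/1 = 15, a_1 = floor((15 + 15)/15) = 2.
  m_2 = 15*2 - 15 = 15, d_2 = (240 - 15^2)/15 = 15/15 = 1, a_2 = floor((15 + 15)/1) = 30.
  m_3 = 1*30 - 15 = 15, d_3 = (240 - 15^2)/1 = 15/1 = 15: (m_3, d_3) = (m_1, d_1) = (15, 15), so from here the quotients repeat a_1, a_2; the period length is 2.
So sqrt(240) = [15; (2, 30)] with period length k = 2.
k is even, so the fundamental solution of x^2 - 240y^2 = 1 is (p_{k-1}, q_{k-1}) = (p_1, q_1); compute convergents through index 1.
Convergents (p_i = a_i*p_{i-1} + p_{i-2}, q_i = a_i*q_{i-1} + q_{i-2} with p_{-2}=0, p_{-1}=1, q_{-2}=1, q_{-1}=0):
  i=0: a_0=15, p_0 = 15*1 + 0 = 15, q_0 = 15*0 + 1 = 1.
  i=1: a_1=2, p_1 = 2*15 + 1 = 31, q_1 = 2*1 + 0 = 2.
Check: 31^2 - 240*2^2 = 961 - 960 = 1, so (x, y) = (31, 2) solves the equation, and by the theorem it is the least positive solution.

(x, y) = (31, 2)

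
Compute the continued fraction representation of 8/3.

Run the Euclidean algorithm on 8 and 3; the successive quotients are the partial quotients a_0, a_1, ... (each step inverts the fractional part left over by the previous one):
  8 = 2*3 + 2, so a_0 = 2.
  3 = 1*2 + 1, so a_1 = 1.
  2 = 2*1 + 0, so a_2 = 2.
The remainder reaches 0 after 3 divisions, so the expansion has 3 partial quotients, read off in order.

[2; 1, 2]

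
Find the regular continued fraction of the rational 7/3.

[2; 3]

Run the Euclidean algorithm on 7 and 3; the successive quotients are the partial quotients a_0, a_1, ... (each step inverts the fractional part left over by the previous one):
  7 = 2*3 + 1, so a_0 = 2.
  3 = 3*1 + 0, so a_1 = 3.
The remainder reaches 0 after 2 divisions, so the expansion has 2 partial quotients, read off in order.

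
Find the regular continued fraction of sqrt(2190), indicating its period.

Write x_i = (sqrt(2190) + m_i)/d_i with (m_0, d_0) = (0, 1). a_0 = floor(sqrt(2190)) = 46, since 46^2 = 2116 <= 2190 < 2209 = 47^2.
Iterate m_{i+1} = d_i*a_i - m_i, d_{i+1} = (2190 - m_{i+1}^2)/d_i, a_{i+1} = floor((a_0 + m_{i+1})/d_{i+1}):
  m_1 = 1*46 - 0 = 46, d_1 = (2190 - 46^2)/1 = 74/1 = 74, a_1 = floor((46 + 46)/74) = 1.
  m_2 = 74*1 - 46 = 28, d_2 = (2190 - 28^2)/74 = 1406/74 = 19, a_2 = floor((46 + 28)/19) = 3.
  m_3 = 19*3 - 28 = 29, d_3 = (2190 - 29^2)/19 = 1349/19 = 71, a_3 = floor((46 + 29)/71) = 1.
  m_4 = 71*1 - 29 = 42, d_4 = (2190 - 42^2)/71 = 426/71 = 6, a_4 = floor((46 + 42)/6) = 14.
  m_5 = 6*14 - 42 = 42, d_5 = (2190 - 42^2)/6 = 426/6 = 71, a_5 = floor((46 + 42)/71) = 1.
  m_6 = 71*1 - 42 = 29, d_6 = (2190 - 29^2)/71 = 1349/71 = 19, a_6 = floor((46 + 29)/19) = 3.
  m_7 = 19*3 - 29 = 28, d_7 = (2190 - 28^2)/19 = 1406/19 = 74, a_7 = floor((46 + 28)/74) = 1.
  m_8 = 74*1 - 28 = 46, d_8 = (2190 - 46^2)/74 = 74/74 = 1, a_8 = floor((46 + 46)/1) = 92.
  m_9 = 1*92 - 46 = 46, d_9 = (2190 - 46^2)/1 = 74/1 = 74: (m_9, d_9) = (m_1, d_1) = (46, 74), so from here the quotients repeat a_1, ..., a_8; the period length is 8.
Hence the expansion of sqrt(2190) is a_0 = 46 followed by the repeating block 1, 3, 1, 14, 1, 3, 1, 92 (period 8).

[46; (1, 3, 1, 14, 1, 3, 1, 92)]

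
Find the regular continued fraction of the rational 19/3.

Run the Euclidean algorithm on 19 and 3; the successive quotients are the partial quotients a_0, a_1, ... (each step inverts the fractional part left over by the previous one):
  19 = 6*3 + 1, so a_0 = 6.
  3 = 3*1 + 0, so a_1 = 3.
The remainder reaches 0 after 2 divisions, so the expansion has 2 partial quotients, read off in order.

[6; 3]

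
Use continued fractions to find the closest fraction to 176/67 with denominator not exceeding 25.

Expand x = 176/67 as a continued fraction with the Euclidean algorithm:
  176 = 2*67 + 42, so a_0 = 2.
  67 = 1*42 + 25, so a_1 = 1.
  42 = 1*25 + 17, so a_2 = 1.
  25 = 1*17 + 8, so a_3 = 1.
  17 = 2*8 + 1, so a_4 = 2.
  8 = 8*1 + 0, so a_5 = 8.
so x = [2; 1, 1, 1, 2, 8].
Convergents (p_i = a_i*p_{i-1} + p_{i-2}, q_i = a_i*q_{i-1} + q_{i-2} with p_{-2}=0, p_{-1}=1, q_{-2}=1, q_{-1}=0), until the denominator exceeds 25:
  i=0: a_0=2, p_0 = 2*1 + 0 = 2, q_0 = 2*0 + 1 = 1.
  i=1: a_1=1, p_1 = 1*2 + 1 = 3, q_1 = 1*1 + 0 = 1.
  i=2: a_2=1, p_2 = 1*3 + 2 = 5, q_2 = 1*1 + 1 = 2.
  i=3: a_3=1, p_3 = 1*5 + 3 = 8, q_3 = 1*2 + 1 = 3.
  i=4: a_4=2, p_4 = 2*8 + 5 = 21, q_4 = 2*3 + 2 = 8.
  i=5: a_5=8, p_5 = 8*21 + 8 = 176, q_5 = 8*8 + 3 = 67.
q_5 = 67 > 25, so the last convergent with denominator <= 25 is p_4/q_4 = 21/8.
The closest fraction with denominator <= 25 is either p_4/q_4 or the intermediate fraction (k*p_4 + p_3)/(k*q_4 + q_3) with the largest k >= 1 whose denominator stays <= 25; these approach x as k grows, and every other convergent or intermediate fraction in range is farther away.
Largest k: floor((25 - q_3)/q_4) = floor((25 - 3)/8) = 2.
That gives (2*21 + 8)/(2*8 + 3) = 50/19.
Compare the errors: |x - 21/8| = |176*8 - 21*67|/(67*8) = 1/536, and |x - 50/19| = |176*19 - 50*67|/(67*19) = 6/1273.
Cross-multiplying, 1*1273 = 1273 < 3216 = 6*536, so 1/536 is smaller: the convergent 21/8 is closer to x than 50/19.

21/8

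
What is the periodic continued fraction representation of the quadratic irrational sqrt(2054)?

Write x_i = (sqrt(2054) + m_i)/d_i with (m_0, d_0) = (0, 1). a_0 = floor(sqrt(2054)) = 45, since 45^2 = 2025 <= 2054 < 2116 = 46^2.
Iterate m_{i+1} = d_i*a_i - m_i, d_{i+1} = (2054 - m_{i+1}^2)/d_i, a_{i+1} = floor((a_0 + m_{i+1})/d_{i+1}):
  m_1 = 1*45 - 0 = 45, d_1 = (2054 - 45^2)/1 = 29/1 = 29, a_1 = floor((45 + 45)/29) = 3.
  m_2 = 29*3 - 45 = 42, d_2 = (2054 - 42^2)/29 = 290/29 = 10, a_2 = floor((45 + 42)/10) = 8.
  m_3 = 10*8 - 42 = 38, d_3 = (2054 - 38^2)/10 = 610/10 = 61, a_3 = floor((45 + 38)/61) = 1.
  m_4 = 61*1 - 38 = 23, d_4 = (2054 - 23^2)/61 = 1525/61 = 25, a_4 = floor((45 + 23)/25) = 2.
  m_5 = 25*2 - 23 = 27, d_5 = (2054 - 27^2)/25 = 1325/25 = 53, a_5 = floor((45 + 27)/53) = 1.
  m_6 = 53*1 - 27 = 26, d_6 = (2054 - 26^2)/53 = 1378/53 = 26, a_6 = floor((45 + 26)/26) = 2.
  m_7 = 26*2 - 26 = 26, d_7 = (2054 - 26^2)/26 = 1378/26 = 53, a_7 = floor((45 + 26)/53) = 1.
  m_8 = 53*1 - 26 = 27, d_8 = (2054 - 27^2)/53 = 1325/53 = 25, a_8 = floor((45 + 27)/25) = 2.
  m_9 = 25*2 - 27 = 23, d_9 = (2054 - 23^2)/25 = 1525/25 = 61, a_9 = floor((45 + 23)/61) = 1.
  m_10 = 61*1 - 23 = 38, d_10 = (2054 - 38^2)/61 = 610/61 = 10, a_10 = floor((45 + 38)/10) = 8.
  m_11 = 10*8 - 38 = 42, d_11 = (2054 - 42^2)/10 = 290/10 = 29, a_11 = floor((45 + 42)/29) = 3.
  m_12 = 29*3 - 42 = 45, d_12 = (2054 - 45^2)/29 = 29/29 = 1, a_12 = floor((45 + 45)/1) = 90.
  m_13 = 1*90 - 45 = 45, d_13 = (2054 - 45^2)/1 = 29/1 = 29: (m_13, d_13) = (m_1, d_1) = (45, 29), so from here the quotients repeat a_1, ..., a_12; the period length is 12.
Hence the expansion of sqrt(2054) is a_0 = 45 followed by the repeating block 3, 8, 1, 2, 1, 2, 1, 2, 1, 8, 3, 90 (period 12).

[45; (3, 8, 1, 2, 1, 2, 1, 2, 1, 8, 3, 90)]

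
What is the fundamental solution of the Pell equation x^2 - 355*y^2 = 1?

(x, y) = (954809, 50676)

First expand sqrt(355) as a continued fraction. With x_i = (sqrt(355) + m_i)/d_i and (m_0, d_0) = (0, 1): a_0 = floor(sqrt(355)) = 18, since 18^2 = 324 <= 355 < 361 = 19^2.
Iterate m_{i+1} = d_i*a_i - m_i, d_{i+1} = (355 - m_{i+1}^2)/d_i, a_{i+1} = floor((a_0 + m_{i+1})/d_{i+1}):
  m_1 = 1*18 - 0 = 18, d_1 = (355 - 18^2)/1 = 31/1 = 31, a_1 = floor((18 + 18)/31) = 1.
  m_2 = 31*1 - 18 = 13, d_2 = (355 - 13^2)/31 = 186/31 = 6, a_2 = floor((18 + 13)/6) = 5.
  m_3 = 6*5 - 13 = 17, d_3 = (355 - 17^2)/6 = 66/6 = 11, a_3 = floor((18 + 17)/11) = 3.
  m_4 = 11*3 - 17 = 16, d_4 = (355 - 16^2)/11 = 99/11 = 9, a_4 = floor((18 + 16)/9) = 3.
  m_5 = 9*3 - 16 = 11, d_5 = (355 - 11^2)/9 = 234/9 = 26, a_5 = floor((18 + 11)/26) = 1.
  m_6 = 26*1 - 11 = 15, d_6 = (355 - 15^2)/26 = 130/26 = 5, a_6 = floor((18 + 15)/5) = 6.
  m_7 = 5*6 - 15 = 15, d_7 = (355 - 15^2)/5 = 130/5 = 26, a_7 = floor((18 + 15)/26) = 1.
  m_8 = 26*1 - 15 = 11, d_8 = (355 - 11^2)/26 = 234/26 = 9, a_8 = floor((18 + 11)/9) = 3.
  m_9 = 9*3 - 11 = 16, d_9 = (355 - 16^2)/9 = 99/9 = 11, a_9 = floor((18 + 16)/11) = 3.
  m_10 = 11*3 - 16 = 17, d_10 = (355 - 17^2)/11 = 66/11 = 6, a_10 = floor((18 + 17)/6) = 5.
  m_11 = 6*5 - 17 = 13, d_11 = (355 - 13^2)/6 = 186/6 = 31, a_11 = floor((18 + 13)/31) = 1.
  m_12 = 31*1 - 13 = 18, d_12 = (355 - 18^2)/31 = 31/31 = 1, a_12 = floor((18 + 18)/1) = 36.
  m_13 = 1*36 - 18 = 18, d_13 = (355 - 18^2)/1 = 31/1 = 31: (m_13, d_13) = (m_1, d_1) = (18, 31), so from here the quotients repeat a_1, ..., a_12; the period length is 12.
So sqrt(355) = [18; (1, 5, 3, 3, 1, 6, 1, 3, 3, 5, 1, 36)] with period length k = 12.
k is even, so the fundamental solution of x^2 - 355y^2 = 1 is (p_{k-1}, q_{k-1}) = (p_11, q_11); compute convergents through index 11.
Convergents (p_i = a_i*p_{i-1} + p_{i-2}, q_i = a_i*q_{i-1} + q_{i-2} with p_{-2}=0, p_{-1}=1, q_{-2}=1, q_{-1}=0):
  i=0: a_0=18, p_0 = 18*1 + 0 = 18, q_0 = 18*0 + 1 = 1.
  i=1: a_1=1, p_1 = 1*18 + 1 = 19, q_1 = 1*1 + 0 = 1.
  i=2: a_2=5, p_2 = 5*19 + 18 = 113, q_2 = 5*1 + 1 = 6.
  i=3: a_3=3, p_3 = 3*113 + 19 = 358, q_3 = 3*6 + 1 = 19.
  i=4: a_4=3, p_4 = 3*358 + 113 = 1187, q_4 = 3*19 + 6 = 63.
  i=5: a_5=1, p_5 = 1*1187 + 358 = 1545, q_5 = 1*63 + 19 = 82.
  i=6: a_6=6, p_6 = 6*1545 + 1187 = 10457, q_6 = 6*82 + 63 = 555.
  i=7: a_7=1, p_7 = 1*10457 + 1545 = 12002, q_7 = 1*555 + 82 = 637.
  i=8: a_8=3, p_8 = 3*12002 + 10457 = 46463, q_8 = 3*637 + 555 = 2466.
  i=9: a_9=3, p_9 = 3*46463 + 12002 = 151391, q_9 = 3*2466 + 637 = 8035.
  i=10: a_10=5, p_10 = 5*151391 + 46463 = 803418, q_10 = 5*8035 + 2466 = 42641.
  i=11: a_11=1, p_11 = 1*803418 + 151391 = 954809, q_11 = 1*42641 + 8035 = 50676.
Check: 954809^2 - 355*50676^2 = 911660226481 - 911660226480 = 1, so (x, y) = (954809, 50676) solves the equation, and by the theorem it is the least positive solution.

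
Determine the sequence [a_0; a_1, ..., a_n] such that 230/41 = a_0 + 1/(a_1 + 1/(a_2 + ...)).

[5; 1, 1, 1, 1, 3, 2]

Run the Euclidean algorithm on 230 and 41; the successive quotients are the partial quotients a_0, a_1, ... (each step inverts the fractional part left over by the previous one):
  230 = 5*41 + 25, so a_0 = 5.
  41 = 1*25 + 16, so a_1 = 1.
  25 = 1*16 + 9, so a_2 = 1.
  16 = 1*9 + 7, so a_3 = 1.
  9 = 1*7 + 2, so a_4 = 1.
  7 = 3*2 + 1, so a_5 = 3.
  2 = 2*1 + 0, so a_6 = 2.
The remainder reaches 0 after 7 divisions, so the expansion has 7 partial quotients, read off in order.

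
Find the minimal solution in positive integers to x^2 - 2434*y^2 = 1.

(x, y) = (21905, 444)

First expand sqrt(2434) as a continued fraction. With x_i = (sqrt(2434) + m_i)/d_i and (m_0, d_0) = (0, 1): a_0 = floor(sqrt(2434)) = 49, since 49^2 = 2401 <= 2434 < 2500 = 50^2.
Iterate m_{i+1} = d_i*a_i - m_i, d_{i+1} = (2434 - m_{i+1}^2)/d_i, a_{i+1} = floor((a_0 + m_{i+1})/d_{i+1}):
  m_1 = 1*49 - 0 = 49, d_1 = (2434 - 49^2)/1 = 33/1 = 33, a_1 = floor((49 + 49)/33) = 2.
  m_2 = 33*2 - 49 = 17, d_2 = (2434 - 17^2)/33 = 2145/33 = 65, a_2 = floor((49 + 17)/65) = 1.
  m_3 = 65*1 - 17 = 48, d_3 = (2434 - 48^2)/65 = 130/65 = 2, a_3 = floor((49 + 48)/2) = 48.
  m_4 = 2*48 - 48 = 48, d_4 = (2434 - 48^2)/2 = 130/2 = 65, a_4 = floor((49 + 48)/65) = 1.
  m_5 = 65*1 - 48 = 17, d_5 = (2434 - 17^2)/65 = 2145/65 = 33, a_5 = floor((49 + 17)/33) = 2.
  m_6 = 33*2 - 17 = 49, d_6 = (2434 - 49^2)/33 = 33/33 = 1, a_6 = floor((49 + 49)/1) = 98.
  m_7 = 1*98 - 49 = 49, d_7 = (2434 - 49^2)/1 = 33/1 = 33: (m_7, d_7) = (m_1, d_1) = (49, 33), so from here the quotients repeat a_1, ..., a_6; the period length is 6.
So sqrt(2434) = [49; (2, 1, 48, 1, 2, 98)] with period length k = 6.
k is even, so the fundamental solution of x^2 - 2434y^2 = 1 is (p_{k-1}, q_{k-1}) = (p_5, q_5); compute convergents through index 5.
Convergents (p_i = a_i*p_{i-1} + p_{i-2}, q_i = a_i*q_{i-1} + q_{i-2} with p_{-2}=0, p_{-1}=1, q_{-2}=1, q_{-1}=0):
  i=0: a_0=49, p_0 = 49*1 + 0 = 49, q_0 = 49*0 + 1 = 1.
  i=1: a_1=2, p_1 = 2*49 + 1 = 99, q_1 = 2*1 + 0 = 2.
  i=2: a_2=1, p_2 = 1*99 + 49 = 148, q_2 = 1*2 + 1 = 3.
  i=3: a_3=48, p_3 = 48*148 + 99 = 7203, q_3 = 48*3 + 2 = 146.
  i=4: a_4=1, p_4 = 1*7203 + 148 = 7351, q_4 = 1*146 + 3 = 149.
  i=5: a_5=2, p_5 = 2*7351 + 7203 = 21905, q_5 = 2*149 + 146 = 444.
Check: 21905^2 - 2434*444^2 = 479829025 - 479829024 = 1, so (x, y) = (21905, 444) solves the equation, and by the theorem it is the least positive solution.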